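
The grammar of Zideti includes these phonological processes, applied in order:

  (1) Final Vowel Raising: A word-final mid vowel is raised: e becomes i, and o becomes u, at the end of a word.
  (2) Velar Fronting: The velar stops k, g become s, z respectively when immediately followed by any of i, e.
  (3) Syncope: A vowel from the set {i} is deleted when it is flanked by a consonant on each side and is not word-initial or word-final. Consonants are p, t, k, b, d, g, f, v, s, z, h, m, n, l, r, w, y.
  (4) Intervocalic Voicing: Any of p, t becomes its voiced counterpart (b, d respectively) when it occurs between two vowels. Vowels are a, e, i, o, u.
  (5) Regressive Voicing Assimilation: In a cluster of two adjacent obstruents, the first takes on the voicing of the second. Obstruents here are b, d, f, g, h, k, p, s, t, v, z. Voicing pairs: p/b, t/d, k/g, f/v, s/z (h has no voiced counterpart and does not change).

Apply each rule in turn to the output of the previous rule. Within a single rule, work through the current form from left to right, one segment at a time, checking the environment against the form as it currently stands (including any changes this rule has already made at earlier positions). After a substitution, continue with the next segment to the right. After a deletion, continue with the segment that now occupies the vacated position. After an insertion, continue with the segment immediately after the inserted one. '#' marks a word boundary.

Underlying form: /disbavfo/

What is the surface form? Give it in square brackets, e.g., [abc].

[tzbaffu]

(1) Final Vowel Raising: [disbavfo] → [disbavfu]
(2) Velar Fronting: no change — [disbavfu]
(3) Syncope: [disbavfu] → [dsbavfu]
(4) Intervocalic Voicing: no change — [dsbavfu]
(5) Regressive Voicing Assimilation: [dsbavfu] → [tzbaffu]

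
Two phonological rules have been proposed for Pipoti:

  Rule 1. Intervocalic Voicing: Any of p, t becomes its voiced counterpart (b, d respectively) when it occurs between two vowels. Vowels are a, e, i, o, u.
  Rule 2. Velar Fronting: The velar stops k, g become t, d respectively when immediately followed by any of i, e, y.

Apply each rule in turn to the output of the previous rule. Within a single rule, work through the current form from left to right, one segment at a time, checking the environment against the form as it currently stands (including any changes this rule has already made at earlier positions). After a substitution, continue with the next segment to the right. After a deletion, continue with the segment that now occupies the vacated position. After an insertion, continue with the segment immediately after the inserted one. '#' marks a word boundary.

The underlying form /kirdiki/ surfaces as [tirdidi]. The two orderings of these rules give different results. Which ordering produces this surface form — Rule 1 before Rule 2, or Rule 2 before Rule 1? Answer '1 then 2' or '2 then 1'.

Order 1 then 2:
  1 Intervocalic Voicing: no change — [kirdiki]
  2 Velar Fronting: [kirdiki] → [tirditi]
  result: [tirditi]
Order 2 then 1:
  2 Velar Fronting: [kirdiki] → [tirditi]
  1 Intervocalic Voicing: [tirditi] → [tirdidi]
  result: [tirdidi]

2 then 1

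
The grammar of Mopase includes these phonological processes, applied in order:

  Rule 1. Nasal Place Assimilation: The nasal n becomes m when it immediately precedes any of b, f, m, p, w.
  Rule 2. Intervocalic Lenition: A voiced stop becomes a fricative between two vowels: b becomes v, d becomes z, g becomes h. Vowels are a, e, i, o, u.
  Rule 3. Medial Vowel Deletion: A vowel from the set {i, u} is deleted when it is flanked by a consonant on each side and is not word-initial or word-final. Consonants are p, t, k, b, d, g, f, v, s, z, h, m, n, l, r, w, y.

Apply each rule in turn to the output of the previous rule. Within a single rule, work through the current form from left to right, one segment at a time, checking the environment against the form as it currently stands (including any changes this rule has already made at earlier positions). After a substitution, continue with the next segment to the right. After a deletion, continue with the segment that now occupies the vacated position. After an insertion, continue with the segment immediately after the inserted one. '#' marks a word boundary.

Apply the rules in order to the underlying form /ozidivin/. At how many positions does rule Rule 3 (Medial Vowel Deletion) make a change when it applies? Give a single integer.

Rule 1 Nasal Place Assimilation: no change — [ozidivin]
Rule 2 Intervocalic Lenition: [ozidivin] → [ozizivin]
Rule 3 Medial Vowel Deletion: [ozizivin] → [ozzvn]
Rule Rule 3 changed 3 position(s).

3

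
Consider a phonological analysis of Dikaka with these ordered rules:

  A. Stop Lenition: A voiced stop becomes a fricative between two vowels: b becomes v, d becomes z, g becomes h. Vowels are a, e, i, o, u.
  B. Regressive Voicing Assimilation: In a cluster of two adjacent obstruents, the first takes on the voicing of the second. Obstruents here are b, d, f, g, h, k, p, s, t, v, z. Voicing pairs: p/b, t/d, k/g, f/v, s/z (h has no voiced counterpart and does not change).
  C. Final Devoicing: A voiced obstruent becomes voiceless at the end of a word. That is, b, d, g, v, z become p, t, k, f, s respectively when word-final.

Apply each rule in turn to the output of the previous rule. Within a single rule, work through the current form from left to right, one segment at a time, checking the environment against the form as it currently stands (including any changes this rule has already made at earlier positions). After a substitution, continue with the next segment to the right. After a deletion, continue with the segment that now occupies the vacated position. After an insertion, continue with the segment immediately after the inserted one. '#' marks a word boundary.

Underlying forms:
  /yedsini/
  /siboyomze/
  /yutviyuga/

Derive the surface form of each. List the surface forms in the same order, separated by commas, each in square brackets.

/yedsini/:
  A Stop Lenition: no change — [yedsini]
  B Regressive Voicing Assimilation: [yedsini] → [yetsini]
  C Final Devoicing: no change — [yetsini]
/siboyomze/:
  A Stop Lenition: [siboyomze] → [sivoyomze]
  B Regressive Voicing Assimilation: no change — [sivoyomze]
  C Final Devoicing: no change — [sivoyomze]
/yutviyuga/:
  A Stop Lenition: [yutviyuga] → [yutviyuha]
  B Regressive Voicing Assimilation: [yutviyuha] → [yudviyuha]
  C Final Devoicing: no change — [yudviyuha]

[yetsini], [sivoyomze], [yudviyuha]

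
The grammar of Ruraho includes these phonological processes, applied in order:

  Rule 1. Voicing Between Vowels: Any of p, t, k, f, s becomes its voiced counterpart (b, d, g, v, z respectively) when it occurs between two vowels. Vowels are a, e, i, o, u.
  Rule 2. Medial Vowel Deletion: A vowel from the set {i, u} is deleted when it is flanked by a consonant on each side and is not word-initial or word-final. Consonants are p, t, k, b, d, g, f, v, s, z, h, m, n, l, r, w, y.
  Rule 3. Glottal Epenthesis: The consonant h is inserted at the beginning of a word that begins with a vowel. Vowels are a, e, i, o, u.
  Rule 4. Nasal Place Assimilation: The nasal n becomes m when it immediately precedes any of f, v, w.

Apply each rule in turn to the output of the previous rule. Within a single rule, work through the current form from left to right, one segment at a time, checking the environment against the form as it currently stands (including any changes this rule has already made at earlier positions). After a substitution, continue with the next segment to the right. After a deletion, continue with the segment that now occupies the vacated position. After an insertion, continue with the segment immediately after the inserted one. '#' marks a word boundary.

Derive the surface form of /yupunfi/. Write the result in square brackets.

Rule 1 Voicing Between Vowels: [yupunfi] → [yubunfi]
Rule 2 Medial Vowel Deletion: [yubunfi] → [ybnfi]
Rule 3 Glottal Epenthesis: no change — [ybnfi]
Rule 4 Nasal Place Assimilation: [ybnfi] → [ybmfi]

[ybmfi]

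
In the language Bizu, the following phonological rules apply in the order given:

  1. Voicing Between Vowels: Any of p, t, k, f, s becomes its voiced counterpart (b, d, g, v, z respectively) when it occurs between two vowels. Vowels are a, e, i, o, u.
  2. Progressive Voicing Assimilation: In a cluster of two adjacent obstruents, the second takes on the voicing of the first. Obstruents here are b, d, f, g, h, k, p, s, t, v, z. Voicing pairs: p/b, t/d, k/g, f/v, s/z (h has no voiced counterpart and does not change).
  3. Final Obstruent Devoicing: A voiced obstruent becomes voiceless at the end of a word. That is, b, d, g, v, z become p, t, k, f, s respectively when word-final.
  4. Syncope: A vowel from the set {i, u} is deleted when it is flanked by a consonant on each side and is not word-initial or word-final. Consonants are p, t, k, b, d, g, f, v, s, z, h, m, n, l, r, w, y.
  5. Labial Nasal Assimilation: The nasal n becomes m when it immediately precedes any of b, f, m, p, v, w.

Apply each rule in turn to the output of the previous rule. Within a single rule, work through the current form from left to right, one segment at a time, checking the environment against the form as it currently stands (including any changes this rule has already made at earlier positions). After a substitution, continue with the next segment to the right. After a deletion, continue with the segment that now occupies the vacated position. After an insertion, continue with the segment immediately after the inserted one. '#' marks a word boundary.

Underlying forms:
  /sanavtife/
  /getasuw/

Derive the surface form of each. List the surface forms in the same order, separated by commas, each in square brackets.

/sanavtife/:
  1 Voicing Between Vowels: [sanavtife] → [sanavtive]
  2 Progressive Voicing Assimilation: [sanavtive] → [sanavdive]
  3 Final Obstruent Devoicing: no change — [sanavdive]
  4 Syncope: [sanavdive] → [sanavdve]
  5 Labial Nasal Assimilation: no change — [sanavdve]
/getasuw/:
  1 Voicing Between Vowels: [getasuw] → [gedazuw]
  2 Progressive Voicing Assimilation: no change — [gedazuw]
  3 Final Obstruent Devoicing: no change — [gedazuw]
  4 Syncope: [gedazuw] → [gedazw]
  5 Labial Nasal Assimilation: no change — [gedazw]

[sanavdve], [gedazw]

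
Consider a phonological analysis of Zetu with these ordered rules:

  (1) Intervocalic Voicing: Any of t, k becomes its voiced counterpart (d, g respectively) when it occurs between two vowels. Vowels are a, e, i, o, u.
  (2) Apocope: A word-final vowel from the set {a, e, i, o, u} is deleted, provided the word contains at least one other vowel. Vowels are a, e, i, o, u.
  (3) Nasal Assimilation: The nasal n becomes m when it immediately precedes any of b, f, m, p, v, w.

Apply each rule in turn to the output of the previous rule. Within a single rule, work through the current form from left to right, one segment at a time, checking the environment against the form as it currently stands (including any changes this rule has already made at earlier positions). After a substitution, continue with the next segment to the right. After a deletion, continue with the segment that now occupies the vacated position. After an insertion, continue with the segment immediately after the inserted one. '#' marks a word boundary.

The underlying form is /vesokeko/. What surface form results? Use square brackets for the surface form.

(1) Intervocalic Voicing: [vesokeko] → [vesogego]
(2) Apocope: [vesogego] → [vesogeg]
(3) Nasal Assimilation: no change — [vesogeg]

[vesogeg]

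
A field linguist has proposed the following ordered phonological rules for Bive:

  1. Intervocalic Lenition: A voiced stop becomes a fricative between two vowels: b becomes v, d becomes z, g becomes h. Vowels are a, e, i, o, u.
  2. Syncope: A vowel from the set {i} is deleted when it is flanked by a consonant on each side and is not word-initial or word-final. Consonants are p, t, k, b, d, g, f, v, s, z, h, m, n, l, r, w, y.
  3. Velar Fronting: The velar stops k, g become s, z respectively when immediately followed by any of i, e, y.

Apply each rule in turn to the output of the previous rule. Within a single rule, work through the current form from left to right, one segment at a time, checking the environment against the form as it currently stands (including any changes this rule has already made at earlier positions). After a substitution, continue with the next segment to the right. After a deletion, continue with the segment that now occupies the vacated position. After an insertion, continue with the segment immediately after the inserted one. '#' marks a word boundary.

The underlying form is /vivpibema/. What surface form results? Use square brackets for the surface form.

[vvpvema]

1 Intervocalic Lenition: [vivpibema] → [vivpivema]
2 Syncope: [vivpivema] → [vvpvema]
3 Velar Fronting: no change — [vvpvema]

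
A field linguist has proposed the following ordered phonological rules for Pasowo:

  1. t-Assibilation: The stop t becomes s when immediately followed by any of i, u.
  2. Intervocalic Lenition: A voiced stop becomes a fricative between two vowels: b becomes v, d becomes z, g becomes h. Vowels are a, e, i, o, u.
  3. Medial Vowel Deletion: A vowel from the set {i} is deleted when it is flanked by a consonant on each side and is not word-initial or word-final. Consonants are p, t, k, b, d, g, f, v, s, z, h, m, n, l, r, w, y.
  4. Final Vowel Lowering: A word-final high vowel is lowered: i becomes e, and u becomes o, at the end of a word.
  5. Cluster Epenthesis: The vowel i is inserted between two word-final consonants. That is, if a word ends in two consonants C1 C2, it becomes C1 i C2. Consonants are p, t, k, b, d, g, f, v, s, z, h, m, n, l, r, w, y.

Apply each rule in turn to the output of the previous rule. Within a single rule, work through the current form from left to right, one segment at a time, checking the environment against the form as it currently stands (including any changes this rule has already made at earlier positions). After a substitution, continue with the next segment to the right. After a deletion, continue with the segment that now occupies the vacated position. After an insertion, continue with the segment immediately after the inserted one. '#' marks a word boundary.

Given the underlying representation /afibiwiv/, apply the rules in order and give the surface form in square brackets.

1 t-Assibilation: no change — [afibiwiv]
2 Intervocalic Lenition: [afibiwiv] → [afiviwiv]
3 Medial Vowel Deletion: [afiviwiv] → [afvwv]
4 Final Vowel Lowering: no change — [afvwv]
5 Cluster Epenthesis: [afvwv] → [afvwiv]

[afvwiv]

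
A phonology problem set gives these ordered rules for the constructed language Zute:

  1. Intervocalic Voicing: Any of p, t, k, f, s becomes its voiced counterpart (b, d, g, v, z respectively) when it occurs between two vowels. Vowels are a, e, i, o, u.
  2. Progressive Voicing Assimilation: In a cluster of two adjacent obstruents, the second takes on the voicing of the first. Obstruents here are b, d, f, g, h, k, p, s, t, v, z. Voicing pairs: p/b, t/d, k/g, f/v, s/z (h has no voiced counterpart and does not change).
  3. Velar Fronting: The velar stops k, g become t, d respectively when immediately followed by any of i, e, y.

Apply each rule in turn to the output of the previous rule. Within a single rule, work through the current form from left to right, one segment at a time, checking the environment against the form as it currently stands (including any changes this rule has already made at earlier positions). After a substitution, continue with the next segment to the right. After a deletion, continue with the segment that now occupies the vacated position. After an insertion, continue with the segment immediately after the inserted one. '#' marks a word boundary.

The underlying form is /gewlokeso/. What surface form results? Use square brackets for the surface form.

[dewlodezo]

1 Intervocalic Voicing: [gewlokeso] → [gewlogezo]
2 Progressive Voicing Assimilation: no change — [gewlogezo]
3 Velar Fronting: [gewlogezo] → [dewlodezo]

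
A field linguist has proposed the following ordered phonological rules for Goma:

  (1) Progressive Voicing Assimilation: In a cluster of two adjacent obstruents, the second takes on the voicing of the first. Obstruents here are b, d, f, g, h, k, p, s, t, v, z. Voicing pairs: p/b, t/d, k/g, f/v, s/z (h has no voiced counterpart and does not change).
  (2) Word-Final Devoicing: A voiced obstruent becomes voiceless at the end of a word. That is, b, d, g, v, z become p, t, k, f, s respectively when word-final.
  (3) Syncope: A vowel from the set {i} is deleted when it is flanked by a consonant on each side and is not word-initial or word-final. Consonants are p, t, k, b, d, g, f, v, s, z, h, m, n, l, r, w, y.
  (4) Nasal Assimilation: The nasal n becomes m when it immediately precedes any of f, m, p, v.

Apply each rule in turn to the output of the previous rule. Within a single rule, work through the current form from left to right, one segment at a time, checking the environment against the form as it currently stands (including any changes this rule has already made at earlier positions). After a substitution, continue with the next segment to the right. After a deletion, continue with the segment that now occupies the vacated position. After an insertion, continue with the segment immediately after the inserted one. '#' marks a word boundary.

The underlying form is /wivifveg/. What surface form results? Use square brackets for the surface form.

(1) Progressive Voicing Assimilation: [wivifveg] → [wiviffeg]
(2) Word-Final Devoicing: [wiviffeg] → [wiviffek]
(3) Syncope: [wiviffek] → [wvffek]
(4) Nasal Assimilation: no change — [wvffek]

[wvffek]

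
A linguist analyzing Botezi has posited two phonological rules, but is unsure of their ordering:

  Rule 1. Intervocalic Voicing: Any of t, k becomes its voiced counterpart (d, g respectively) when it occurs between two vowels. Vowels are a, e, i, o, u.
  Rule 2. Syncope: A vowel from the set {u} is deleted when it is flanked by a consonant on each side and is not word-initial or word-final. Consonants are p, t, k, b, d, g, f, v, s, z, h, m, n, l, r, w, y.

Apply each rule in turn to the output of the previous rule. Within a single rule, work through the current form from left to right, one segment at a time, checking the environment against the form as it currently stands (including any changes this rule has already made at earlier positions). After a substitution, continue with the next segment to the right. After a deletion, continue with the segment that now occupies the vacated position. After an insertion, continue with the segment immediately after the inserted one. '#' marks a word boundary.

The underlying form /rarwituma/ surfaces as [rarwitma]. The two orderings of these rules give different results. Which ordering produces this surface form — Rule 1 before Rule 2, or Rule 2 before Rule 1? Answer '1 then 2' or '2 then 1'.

2 then 1

Order 1 then 2:
  1 Intervocalic Voicing: [rarwituma] → [rarwiduma]
  2 Syncope: [rarwiduma] → [rarwidma]
  result: [rarwidma]
Order 2 then 1:
  2 Syncope: [rarwituma] → [rarwitma]
  1 Intervocalic Voicing: no change — [rarwitma]
  result: [rarwitma]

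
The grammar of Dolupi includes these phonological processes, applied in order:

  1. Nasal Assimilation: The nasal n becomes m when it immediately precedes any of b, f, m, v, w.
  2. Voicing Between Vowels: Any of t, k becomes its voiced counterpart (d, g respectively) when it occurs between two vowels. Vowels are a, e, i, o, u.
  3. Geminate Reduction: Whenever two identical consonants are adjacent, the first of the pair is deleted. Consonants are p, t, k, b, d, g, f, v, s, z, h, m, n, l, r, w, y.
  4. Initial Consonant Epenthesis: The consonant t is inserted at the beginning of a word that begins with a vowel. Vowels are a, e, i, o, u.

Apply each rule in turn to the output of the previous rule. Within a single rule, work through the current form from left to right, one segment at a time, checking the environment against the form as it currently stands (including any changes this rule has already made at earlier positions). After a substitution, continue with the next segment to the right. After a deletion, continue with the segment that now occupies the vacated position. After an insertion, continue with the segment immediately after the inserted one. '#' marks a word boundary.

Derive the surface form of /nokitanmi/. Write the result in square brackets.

[nogidami]

1 Nasal Assimilation: [nokitanmi] → [nokitammi]
2 Voicing Between Vowels: [nokitammi] → [nogidammi]
3 Geminate Reduction: [nogidammi] → [nogidami]
4 Initial Consonant Epenthesis: no change — [nogidami]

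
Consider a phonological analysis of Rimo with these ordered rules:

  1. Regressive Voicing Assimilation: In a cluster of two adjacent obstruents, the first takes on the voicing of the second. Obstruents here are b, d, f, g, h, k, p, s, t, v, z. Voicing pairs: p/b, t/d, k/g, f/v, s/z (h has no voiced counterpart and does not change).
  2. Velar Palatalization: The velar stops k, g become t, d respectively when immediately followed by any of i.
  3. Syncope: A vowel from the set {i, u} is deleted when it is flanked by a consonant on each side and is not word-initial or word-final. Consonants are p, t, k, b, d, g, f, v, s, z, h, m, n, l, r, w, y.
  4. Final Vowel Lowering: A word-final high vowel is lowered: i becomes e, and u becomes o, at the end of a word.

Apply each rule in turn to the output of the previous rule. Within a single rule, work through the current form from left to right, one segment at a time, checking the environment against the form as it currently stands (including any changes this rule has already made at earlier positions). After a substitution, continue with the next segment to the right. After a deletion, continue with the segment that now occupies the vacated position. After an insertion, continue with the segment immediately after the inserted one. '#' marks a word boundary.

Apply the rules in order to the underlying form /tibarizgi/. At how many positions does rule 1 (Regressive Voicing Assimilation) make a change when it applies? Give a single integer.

1 Regressive Voicing Assimilation: no change — [tibarizgi]
2 Velar Palatalization: [tibarizgi] → [tibarizdi]
3 Syncope: [tibarizdi] → [tbarzdi]
4 Final Vowel Lowering: [tbarzdi] → [tbarzde]
Rule 1 changed 0 position(s).

0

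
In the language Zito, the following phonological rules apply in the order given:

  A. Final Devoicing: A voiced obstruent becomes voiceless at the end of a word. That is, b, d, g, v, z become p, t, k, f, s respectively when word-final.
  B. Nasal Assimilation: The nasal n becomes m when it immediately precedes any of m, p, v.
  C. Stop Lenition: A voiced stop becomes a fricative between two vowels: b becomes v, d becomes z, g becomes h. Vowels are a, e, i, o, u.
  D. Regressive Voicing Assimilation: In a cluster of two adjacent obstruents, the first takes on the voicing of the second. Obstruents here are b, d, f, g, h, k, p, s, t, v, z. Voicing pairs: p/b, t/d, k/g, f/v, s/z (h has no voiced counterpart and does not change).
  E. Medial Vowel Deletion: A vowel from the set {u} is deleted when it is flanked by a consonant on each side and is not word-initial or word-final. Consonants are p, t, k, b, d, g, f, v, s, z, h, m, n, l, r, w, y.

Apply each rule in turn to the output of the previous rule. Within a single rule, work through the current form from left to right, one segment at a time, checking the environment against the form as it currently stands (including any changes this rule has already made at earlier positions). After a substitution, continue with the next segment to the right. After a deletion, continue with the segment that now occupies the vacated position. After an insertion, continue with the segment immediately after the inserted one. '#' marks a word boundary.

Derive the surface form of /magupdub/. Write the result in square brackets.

A Final Devoicing: [magupdub] → [magupdup]
B Nasal Assimilation: no change — [magupdup]
C Stop Lenition: [magupdup] → [mahupdup]
D Regressive Voicing Assimilation: [mahupdup] → [mahubdup]
E Medial Vowel Deletion: [mahubdup] → [mahbdp]

[mahbdp]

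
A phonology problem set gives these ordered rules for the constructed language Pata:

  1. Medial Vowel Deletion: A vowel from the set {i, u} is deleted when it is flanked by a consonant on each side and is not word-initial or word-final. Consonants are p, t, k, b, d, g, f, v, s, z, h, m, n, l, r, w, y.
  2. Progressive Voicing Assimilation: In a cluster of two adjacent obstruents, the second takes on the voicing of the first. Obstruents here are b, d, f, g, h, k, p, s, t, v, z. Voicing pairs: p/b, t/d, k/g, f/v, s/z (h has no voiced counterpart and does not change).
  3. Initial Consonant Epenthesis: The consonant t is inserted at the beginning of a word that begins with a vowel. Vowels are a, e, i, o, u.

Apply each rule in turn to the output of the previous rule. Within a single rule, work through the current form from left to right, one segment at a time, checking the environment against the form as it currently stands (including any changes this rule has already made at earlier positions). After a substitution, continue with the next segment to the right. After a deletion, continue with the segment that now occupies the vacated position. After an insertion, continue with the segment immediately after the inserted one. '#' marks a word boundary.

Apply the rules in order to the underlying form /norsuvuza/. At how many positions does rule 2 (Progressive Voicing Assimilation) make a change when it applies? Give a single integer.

1 Medial Vowel Deletion: [norsuvuza] → [norsvza]
2 Progressive Voicing Assimilation: [norsvza] → [norsfsa]
3 Initial Consonant Epenthesis: no change — [norsfsa]
Rule 2 changed 2 position(s).

2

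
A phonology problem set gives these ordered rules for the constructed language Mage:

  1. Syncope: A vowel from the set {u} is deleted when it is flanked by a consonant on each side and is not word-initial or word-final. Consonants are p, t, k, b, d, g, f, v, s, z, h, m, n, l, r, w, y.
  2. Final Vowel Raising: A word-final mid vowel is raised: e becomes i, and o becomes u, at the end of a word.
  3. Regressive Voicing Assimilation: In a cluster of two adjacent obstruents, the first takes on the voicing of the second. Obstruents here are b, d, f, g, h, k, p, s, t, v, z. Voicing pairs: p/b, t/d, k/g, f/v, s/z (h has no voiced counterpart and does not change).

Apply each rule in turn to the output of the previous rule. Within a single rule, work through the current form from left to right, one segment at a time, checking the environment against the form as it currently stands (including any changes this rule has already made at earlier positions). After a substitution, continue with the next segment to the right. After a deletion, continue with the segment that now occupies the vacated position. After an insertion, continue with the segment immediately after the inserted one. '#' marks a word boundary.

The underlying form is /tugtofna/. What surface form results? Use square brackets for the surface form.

1 Syncope: [tugtofna] → [tgtofna]
2 Final Vowel Raising: no change — [tgtofna]
3 Regressive Voicing Assimilation: [tgtofna] → [dktofna]

[dktofna]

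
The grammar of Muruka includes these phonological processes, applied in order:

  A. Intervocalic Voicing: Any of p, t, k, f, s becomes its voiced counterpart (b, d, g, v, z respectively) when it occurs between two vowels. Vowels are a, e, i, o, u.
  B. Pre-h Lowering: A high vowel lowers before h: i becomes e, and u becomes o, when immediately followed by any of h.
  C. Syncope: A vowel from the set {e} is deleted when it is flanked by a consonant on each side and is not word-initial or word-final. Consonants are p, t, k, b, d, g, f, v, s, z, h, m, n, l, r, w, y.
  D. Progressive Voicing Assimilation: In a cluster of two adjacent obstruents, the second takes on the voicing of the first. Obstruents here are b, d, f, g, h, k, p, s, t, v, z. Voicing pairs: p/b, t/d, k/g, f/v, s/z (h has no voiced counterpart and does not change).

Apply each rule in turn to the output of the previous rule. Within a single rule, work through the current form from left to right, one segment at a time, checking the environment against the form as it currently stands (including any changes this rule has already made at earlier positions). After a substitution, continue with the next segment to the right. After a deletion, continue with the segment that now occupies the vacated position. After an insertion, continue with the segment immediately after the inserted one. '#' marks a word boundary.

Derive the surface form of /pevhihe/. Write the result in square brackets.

[pfhhe]

A Intervocalic Voicing: no change — [pevhihe]
B Pre-h Lowering: [pevhihe] → [pevhehe]
C Syncope: [pevhehe] → [pvhhe]
D Progressive Voicing Assimilation: [pvhhe] → [pfhhe]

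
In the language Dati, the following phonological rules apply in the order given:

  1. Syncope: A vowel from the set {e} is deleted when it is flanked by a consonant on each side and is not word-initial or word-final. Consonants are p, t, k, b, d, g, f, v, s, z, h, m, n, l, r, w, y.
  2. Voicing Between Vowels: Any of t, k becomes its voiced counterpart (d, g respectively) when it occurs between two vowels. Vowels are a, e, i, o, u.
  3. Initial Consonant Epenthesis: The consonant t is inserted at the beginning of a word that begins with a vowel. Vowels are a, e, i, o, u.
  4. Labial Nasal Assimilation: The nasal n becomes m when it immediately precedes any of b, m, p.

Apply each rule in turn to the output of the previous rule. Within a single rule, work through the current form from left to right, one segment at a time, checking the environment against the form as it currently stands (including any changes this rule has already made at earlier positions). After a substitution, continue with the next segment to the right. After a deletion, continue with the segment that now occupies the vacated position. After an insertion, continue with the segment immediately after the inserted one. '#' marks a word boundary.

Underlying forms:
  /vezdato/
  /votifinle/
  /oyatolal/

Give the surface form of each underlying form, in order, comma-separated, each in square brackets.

[vzdado], [vodifinle], [toyadolal]

/vezdato/:
  1 Syncope: [vezdato] → [vzdato]
  2 Voicing Between Vowels: [vzdato] → [vzdado]
  3 Initial Consonant Epenthesis: no change — [vzdado]
  4 Labial Nasal Assimilation: no change — [vzdado]
/votifinle/:
  1 Syncope: no change — [votifinle]
  2 Voicing Between Vowels: [votifinle] → [vodifinle]
  3 Initial Consonant Epenthesis: no change — [vodifinle]
  4 Labial Nasal Assimilation: no change — [vodifinle]
/oyatolal/:
  1 Syncope: no change — [oyatolal]
  2 Voicing Between Vowels: [oyatolal] → [oyadolal]
  3 Initial Consonant Epenthesis: [oyadolal] → [toyadolal]
  4 Labial Nasal Assimilation: no change — [toyadolal]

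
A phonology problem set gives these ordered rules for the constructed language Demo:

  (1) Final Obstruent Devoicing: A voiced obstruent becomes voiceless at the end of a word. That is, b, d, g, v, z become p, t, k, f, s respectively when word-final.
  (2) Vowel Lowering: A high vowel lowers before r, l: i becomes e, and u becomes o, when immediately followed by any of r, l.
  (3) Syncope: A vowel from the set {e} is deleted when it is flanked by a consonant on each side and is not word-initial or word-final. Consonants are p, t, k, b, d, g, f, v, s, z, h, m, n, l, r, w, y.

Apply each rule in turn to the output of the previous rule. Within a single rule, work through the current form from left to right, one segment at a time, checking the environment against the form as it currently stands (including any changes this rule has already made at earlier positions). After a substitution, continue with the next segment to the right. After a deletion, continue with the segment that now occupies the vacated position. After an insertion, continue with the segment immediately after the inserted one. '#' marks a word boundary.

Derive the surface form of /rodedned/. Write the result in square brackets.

(1) Final Obstruent Devoicing: [rodedned] → [rodednet]
(2) Vowel Lowering: no change — [rodednet]
(3) Syncope: [rodednet] → [roddnt]

[roddnt]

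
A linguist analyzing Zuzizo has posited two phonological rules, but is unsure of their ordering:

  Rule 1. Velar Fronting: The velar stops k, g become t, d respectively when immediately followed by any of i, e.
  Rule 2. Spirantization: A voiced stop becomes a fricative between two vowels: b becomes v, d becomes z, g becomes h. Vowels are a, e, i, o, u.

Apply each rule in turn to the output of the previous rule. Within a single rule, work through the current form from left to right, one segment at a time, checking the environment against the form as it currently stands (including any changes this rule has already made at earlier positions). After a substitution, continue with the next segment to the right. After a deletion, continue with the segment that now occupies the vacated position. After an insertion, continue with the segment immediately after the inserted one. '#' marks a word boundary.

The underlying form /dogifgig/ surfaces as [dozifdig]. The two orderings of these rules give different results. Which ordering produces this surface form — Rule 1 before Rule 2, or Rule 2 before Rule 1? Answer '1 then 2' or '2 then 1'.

1 then 2

Order 1 then 2:
  1 Velar Fronting: [dogifgig] → [dodifdig]
  2 Spirantization: [dodifdig] → [dozifdig]
  result: [dozifdig]
Order 2 then 1:
  2 Spirantization: [dogifgig] → [dohifgig]
  1 Velar Fronting: [dohifgig] → [dohifdig]
  result: [dohifdig]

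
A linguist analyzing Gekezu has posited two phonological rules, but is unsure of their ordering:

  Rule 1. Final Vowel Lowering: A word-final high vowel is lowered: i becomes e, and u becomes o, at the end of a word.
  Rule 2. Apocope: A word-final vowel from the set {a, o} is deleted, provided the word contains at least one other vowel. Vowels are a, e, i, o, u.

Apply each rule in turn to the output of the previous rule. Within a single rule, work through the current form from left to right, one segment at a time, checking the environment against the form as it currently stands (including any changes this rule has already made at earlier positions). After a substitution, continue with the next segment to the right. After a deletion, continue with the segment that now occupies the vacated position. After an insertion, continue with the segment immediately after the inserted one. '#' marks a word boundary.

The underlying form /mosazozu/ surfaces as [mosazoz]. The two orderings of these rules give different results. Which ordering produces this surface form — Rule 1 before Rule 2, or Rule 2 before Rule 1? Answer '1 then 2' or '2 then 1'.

1 then 2

Order 1 then 2:
  1 Final Vowel Lowering: [mosazozu] → [mosazozo]
  2 Apocope: [mosazozo] → [mosazoz]
  result: [mosazoz]
Order 2 then 1:
  2 Apocope: no change — [mosazozu]
  1 Final Vowel Lowering: [mosazozu] → [mosazozo]
  result: [mosazozo]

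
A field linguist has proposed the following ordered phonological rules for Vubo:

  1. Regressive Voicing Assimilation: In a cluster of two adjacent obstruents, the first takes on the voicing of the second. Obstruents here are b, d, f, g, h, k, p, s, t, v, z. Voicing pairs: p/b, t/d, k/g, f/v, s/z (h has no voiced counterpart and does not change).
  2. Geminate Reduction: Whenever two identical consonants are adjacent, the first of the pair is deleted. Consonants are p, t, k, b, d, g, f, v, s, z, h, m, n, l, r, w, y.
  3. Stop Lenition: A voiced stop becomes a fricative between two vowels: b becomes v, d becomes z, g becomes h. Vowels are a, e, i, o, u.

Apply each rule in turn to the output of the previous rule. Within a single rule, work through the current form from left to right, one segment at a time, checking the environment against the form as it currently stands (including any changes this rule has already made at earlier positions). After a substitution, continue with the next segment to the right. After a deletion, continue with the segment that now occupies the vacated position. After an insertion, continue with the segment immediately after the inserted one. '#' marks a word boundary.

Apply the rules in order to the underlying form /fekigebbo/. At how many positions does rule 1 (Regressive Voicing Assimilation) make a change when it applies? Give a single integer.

1 Regressive Voicing Assimilation: no change — [fekigebbo]
2 Geminate Reduction: [fekigebbo] → [fekigebo]
3 Stop Lenition: [fekigebo] → [fekihevo]
Rule 1 changed 0 position(s).

0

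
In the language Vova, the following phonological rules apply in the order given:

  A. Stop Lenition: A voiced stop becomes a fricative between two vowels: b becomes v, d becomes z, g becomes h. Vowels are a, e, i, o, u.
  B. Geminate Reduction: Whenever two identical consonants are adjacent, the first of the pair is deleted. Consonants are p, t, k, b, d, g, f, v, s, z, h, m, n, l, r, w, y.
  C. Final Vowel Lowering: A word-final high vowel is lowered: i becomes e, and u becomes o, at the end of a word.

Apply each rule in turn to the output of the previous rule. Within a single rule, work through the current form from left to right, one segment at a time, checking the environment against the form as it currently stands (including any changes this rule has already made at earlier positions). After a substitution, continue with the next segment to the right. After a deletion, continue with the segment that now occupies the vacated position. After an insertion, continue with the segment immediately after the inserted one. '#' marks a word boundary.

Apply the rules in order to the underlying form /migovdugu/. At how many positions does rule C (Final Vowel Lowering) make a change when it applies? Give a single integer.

A Stop Lenition: [migovdugu] → [mihovduhu]
B Geminate Reduction: no change — [mihovduhu]
C Final Vowel Lowering: [mihovduhu] → [mihovduho]
Rule C changed 1 position(s).

1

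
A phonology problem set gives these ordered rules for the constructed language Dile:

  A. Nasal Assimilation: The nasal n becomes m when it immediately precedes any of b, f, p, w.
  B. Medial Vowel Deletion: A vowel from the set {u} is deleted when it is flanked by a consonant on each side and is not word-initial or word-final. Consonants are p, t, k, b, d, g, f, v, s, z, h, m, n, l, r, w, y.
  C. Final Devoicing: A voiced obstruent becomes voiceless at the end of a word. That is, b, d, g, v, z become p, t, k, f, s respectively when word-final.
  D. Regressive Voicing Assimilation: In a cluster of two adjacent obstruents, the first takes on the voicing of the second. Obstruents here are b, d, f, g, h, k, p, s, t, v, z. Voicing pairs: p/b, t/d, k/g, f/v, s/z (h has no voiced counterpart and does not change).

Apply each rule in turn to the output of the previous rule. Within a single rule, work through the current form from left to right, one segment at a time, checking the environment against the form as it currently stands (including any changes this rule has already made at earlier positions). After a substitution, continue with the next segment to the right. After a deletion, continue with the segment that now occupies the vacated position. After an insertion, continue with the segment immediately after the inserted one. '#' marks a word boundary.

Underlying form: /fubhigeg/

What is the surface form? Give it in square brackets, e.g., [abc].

[vphigek]

A Nasal Assimilation: no change — [fubhigeg]
B Medial Vowel Deletion: [fubhigeg] → [fbhigeg]
C Final Devoicing: [fbhigeg] → [fbhigek]
D Regressive Voicing Assimilation: [fbhigek] → [vphigek]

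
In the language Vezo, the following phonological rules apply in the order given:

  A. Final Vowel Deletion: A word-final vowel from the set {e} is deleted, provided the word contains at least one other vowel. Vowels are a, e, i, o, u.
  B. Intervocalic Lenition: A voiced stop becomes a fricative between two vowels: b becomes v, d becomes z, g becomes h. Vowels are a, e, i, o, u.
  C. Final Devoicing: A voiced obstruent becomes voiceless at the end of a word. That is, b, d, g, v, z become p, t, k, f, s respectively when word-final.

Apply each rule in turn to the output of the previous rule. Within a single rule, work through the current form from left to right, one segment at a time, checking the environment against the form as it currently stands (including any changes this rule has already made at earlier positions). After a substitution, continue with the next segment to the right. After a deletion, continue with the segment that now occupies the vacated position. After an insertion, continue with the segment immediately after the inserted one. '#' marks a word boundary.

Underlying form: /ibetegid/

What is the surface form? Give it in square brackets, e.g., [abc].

A Final Vowel Deletion: no change — [ibetegid]
B Intervocalic Lenition: [ibetegid] → [ivetehid]
C Final Devoicing: [ivetehid] → [ivetehit]

[ivetehit]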